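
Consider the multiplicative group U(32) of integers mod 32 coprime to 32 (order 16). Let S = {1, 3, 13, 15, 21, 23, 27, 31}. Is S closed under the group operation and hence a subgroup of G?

No

3 ∈ S but its inverse 11 ∉ S, so S is not a subgroup.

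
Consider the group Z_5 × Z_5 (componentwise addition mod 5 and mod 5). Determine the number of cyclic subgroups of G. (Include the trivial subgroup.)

7

A cyclic subgroup of order d is generated by each of its φ(d) elements of order d, so the cyclic subgroups of order d number (#elements of order d)/φ(d).
Cyclic subgroups by order — order 1: 1; order 5: 6.
Total: 7.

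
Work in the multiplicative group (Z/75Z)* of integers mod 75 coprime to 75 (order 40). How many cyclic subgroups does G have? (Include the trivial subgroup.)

Group the elements of G by the cyclic subgroup they generate; each cyclic subgroup of order d accounts for φ(d) elements.
Cyclic subgroups by order — order 1: 1; order 2: 3; order 4: 2; order 5: 1; order 10: 3; order 20: 2.
Total: 12.

12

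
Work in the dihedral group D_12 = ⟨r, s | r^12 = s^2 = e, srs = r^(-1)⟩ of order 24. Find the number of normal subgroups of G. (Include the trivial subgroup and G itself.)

9

G has 34 subgroups. Checking conjugation-invariance by order — order 1: 1/1 normal; order 2: 1/13 normal; order 3: 1/1 normal; order 4: 1/7 normal; order 6: 1/5 normal; order 8: 0/3 normal; order 12: 3/3 normal; order 24: 1/1 normal.
Total normal subgroups: 9.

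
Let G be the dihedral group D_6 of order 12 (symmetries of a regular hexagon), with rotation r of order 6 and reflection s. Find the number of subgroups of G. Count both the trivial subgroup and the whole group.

16

|G| = 12, so by Lagrange every subgroup order divides 12. Divisors: 1, 2, 3, 4, 6, 12.
Subgroups by order — order 1: 1; order 2: 7; order 3: 1; order 4: 3; order 6: 3; order 12: 1.
Total: 1 + 7 + 1 + 3 + 3 + 1 = 16.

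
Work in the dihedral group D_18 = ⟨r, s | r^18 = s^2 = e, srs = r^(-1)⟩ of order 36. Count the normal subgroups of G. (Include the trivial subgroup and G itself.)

G has 45 subgroups. Checking conjugation-invariance by order — order 1: 1/1 normal; order 2: 1/19 normal; order 3: 1/1 normal; order 4: 0/9 normal; order 6: 1/7 normal; order 9: 1/1 normal; order 12: 0/3 normal; order 18: 3/3 normal; order 36: 1/1 normal.
Total normal subgroups: 9.

9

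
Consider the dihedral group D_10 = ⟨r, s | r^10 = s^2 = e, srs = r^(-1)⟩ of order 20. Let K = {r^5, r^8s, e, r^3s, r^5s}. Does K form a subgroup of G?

No

Closure fails: r^5 · r^5s = s ∉ K. So K is not a subgroup.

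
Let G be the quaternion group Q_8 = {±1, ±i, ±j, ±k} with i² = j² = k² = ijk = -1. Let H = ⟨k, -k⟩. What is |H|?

4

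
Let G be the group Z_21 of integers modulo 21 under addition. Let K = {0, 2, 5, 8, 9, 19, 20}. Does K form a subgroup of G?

20 ∈ K but its inverse 1 ∉ K, so K is not a subgroup.

No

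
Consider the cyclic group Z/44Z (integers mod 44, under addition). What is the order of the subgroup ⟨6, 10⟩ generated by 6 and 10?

|⟨6⟩| = 22 and |⟨10⟩| = 22, so |H| is a multiple of lcm(22, 22) = 22 and divides |G| = 44.
Closing under the operation: H = {0, 2, 4, 6, 8, 10, 12, 14, 16, 18, 20, 22, 24, 26, 28, 30, 32, 34, 36, 38, 40, 42}, so |H| = 22.

22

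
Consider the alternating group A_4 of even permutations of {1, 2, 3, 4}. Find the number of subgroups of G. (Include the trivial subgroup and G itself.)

|G| = 12, so by Lagrange every subgroup order divides 12. Divisors: 1, 2, 3, 4, 6, 12.
Subgroups by order — order 1: 1; order 2: 3; order 3: 4; order 4: 1; order 6: 0; order 12: 1.
Total: 1 + 3 + 4 + 1 + 0 + 1 = 10.

10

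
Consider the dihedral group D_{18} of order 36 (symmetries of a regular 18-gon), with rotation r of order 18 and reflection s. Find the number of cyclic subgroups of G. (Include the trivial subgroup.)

24

Group the elements of G by the cyclic subgroup they generate; each cyclic subgroup of order d accounts for φ(d) elements.
Cyclic subgroups by order — order 1: 1; order 2: 19; order 3: 1; order 6: 1; order 9: 1; order 18: 1.
Total: 24.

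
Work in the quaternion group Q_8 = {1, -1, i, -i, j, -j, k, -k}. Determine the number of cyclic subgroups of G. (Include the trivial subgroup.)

5

Group the elements of G by the cyclic subgroup they generate; each cyclic subgroup of order d accounts for φ(d) elements.
Cyclic subgroups by order — order 1: 1; order 2: 1; order 4: 3.
Total: 5.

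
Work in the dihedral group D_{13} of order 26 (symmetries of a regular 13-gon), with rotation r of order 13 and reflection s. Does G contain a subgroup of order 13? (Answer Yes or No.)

13 | 26. A subgroup of order 13 is {e, r, r^2, r^3, r^4, r^5, r^6, r^7, r^8, r^9, r^10, r^11, r^12}.

Yes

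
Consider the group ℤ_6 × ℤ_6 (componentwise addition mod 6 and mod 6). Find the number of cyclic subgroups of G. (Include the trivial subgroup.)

Group the elements of G by the cyclic subgroup they generate; each cyclic subgroup of order d accounts for φ(d) elements.
Cyclic subgroups by order — order 1: 1; order 2: 3; order 3: 4; order 6: 12.
Total: 20.

20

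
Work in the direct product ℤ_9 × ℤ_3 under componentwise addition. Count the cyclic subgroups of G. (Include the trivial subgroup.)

Group the elements of G by the cyclic subgroup they generate; each cyclic subgroup of order d accounts for φ(d) elements.
Cyclic subgroups by order — order 1: 1; order 3: 4; order 9: 3.
Total: 8.

8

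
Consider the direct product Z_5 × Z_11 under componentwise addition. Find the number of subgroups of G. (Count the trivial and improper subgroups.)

4

|G| = 55, so by Lagrange every subgroup order divides 55. Divisors: 1, 5, 11, 55.
Subgroups by order — order 1: 1; order 5: 1; order 11: 1; order 55: 1.
Total: 1 + 1 + 1 + 1 = 4.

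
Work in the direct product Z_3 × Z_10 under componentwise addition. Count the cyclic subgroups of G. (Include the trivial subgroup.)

Each element a generates a cyclic subgroup ⟨a⟩; distinct elements may generate the same one (a cyclic group of order d has φ(d) generators).
Cyclic subgroups by order — order 1: 1; order 2: 1; order 3: 1; order 5: 1; order 6: 1; order 10: 1; order 15: 1; order 30: 1.
Total: 8.

8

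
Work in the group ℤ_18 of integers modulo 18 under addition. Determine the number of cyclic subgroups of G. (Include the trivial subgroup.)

Group the elements of G by the cyclic subgroup they generate; each cyclic subgroup of order d accounts for φ(d) elements.
Cyclic subgroups by order — order 1: 1; order 2: 1; order 3: 1; order 6: 1; order 9: 1; order 18: 1.
Total: 6.

6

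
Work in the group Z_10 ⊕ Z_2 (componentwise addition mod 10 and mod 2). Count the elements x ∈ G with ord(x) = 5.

An element (a,b) has order lcm(ord(a), ord(b)); count pairs with lcm equal to 5.
Enumerating gives 4 such elements.

4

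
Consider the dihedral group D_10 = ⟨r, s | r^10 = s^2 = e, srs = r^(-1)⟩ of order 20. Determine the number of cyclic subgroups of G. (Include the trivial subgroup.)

A cyclic subgroup of order d is generated by each of its φ(d) elements of order d, so the cyclic subgroups of order d number (#elements of order d)/φ(d).
Cyclic subgroups by order — order 1: 1; order 2: 11; order 5: 1; order 10: 1.
Total: 14.

14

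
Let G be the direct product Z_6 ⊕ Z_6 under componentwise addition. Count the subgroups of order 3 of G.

4

|G| = 36 and 3 | 36, so subgroups of order 3 are possible by Lagrange.
The subgroups of order 3 are: {(0,0), (0,2), (0,4)}; {(0,0), (2,0), (4,0)}; {(0,0), (2,2), (4,4)}; {(0,0), (2,4), (4,2)}.
So G has 4 subgroups of order 3.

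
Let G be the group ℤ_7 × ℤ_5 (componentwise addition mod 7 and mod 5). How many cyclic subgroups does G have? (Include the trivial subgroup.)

4

A cyclic subgroup of order d is generated by each of its φ(d) elements of order d, so the cyclic subgroups of order d number (#elements of order d)/φ(d).
Cyclic subgroups by order — order 1: 1; order 5: 1; order 7: 1; order 35: 1.
Total: 4.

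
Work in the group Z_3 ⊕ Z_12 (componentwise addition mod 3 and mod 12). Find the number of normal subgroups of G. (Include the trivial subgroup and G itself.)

18

G is abelian, so every subgroup is normal.
G has 18 subgroups in total, hence 18 normal subgroups.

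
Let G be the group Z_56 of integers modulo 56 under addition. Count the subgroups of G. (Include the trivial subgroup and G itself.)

Subgroups of the cyclic group Z_56 correspond bijectively to divisors of 56.
Divisors of 56: 1, 2, 4, 7, 8, 14, 28, 56.
So Z_56 has 8 subgroups.

8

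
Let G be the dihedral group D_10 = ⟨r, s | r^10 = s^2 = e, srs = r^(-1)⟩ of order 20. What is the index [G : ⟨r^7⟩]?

|⟨r^7⟩| = 10 and |G| = 20.
By Lagrange, [G : H] = |G|/|H| = 20/10 = 2.

2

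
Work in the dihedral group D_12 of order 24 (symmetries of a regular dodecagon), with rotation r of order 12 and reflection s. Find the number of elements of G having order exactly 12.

The elements of order 12 are: r, r^5, r^7, r^11.
That's 4.

4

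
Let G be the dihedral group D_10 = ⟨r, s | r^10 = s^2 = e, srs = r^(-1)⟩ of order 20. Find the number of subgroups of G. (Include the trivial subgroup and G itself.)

22

|G| = 20, so by Lagrange every subgroup order divides 20. Divisors: 1, 2, 4, 5, 10, 20.
Subgroups by order — order 1: 1; order 2: 11; order 4: 5; order 5: 1; order 10: 3; order 20: 1.
Total: 1 + 11 + 5 + 1 + 3 + 1 = 22.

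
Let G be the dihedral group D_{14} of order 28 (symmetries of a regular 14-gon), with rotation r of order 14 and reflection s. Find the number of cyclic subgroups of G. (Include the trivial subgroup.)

Group the elements of G by the cyclic subgroup they generate; each cyclic subgroup of order d accounts for φ(d) elements.
Cyclic subgroups by order — order 1: 1; order 2: 15; order 7: 1; order 14: 1.
Total: 18.

18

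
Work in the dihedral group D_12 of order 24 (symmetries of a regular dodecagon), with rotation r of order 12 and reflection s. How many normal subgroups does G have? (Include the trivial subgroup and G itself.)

9

G has 34 subgroups. Checking conjugation-invariance by order — order 1: 1/1 normal; order 2: 1/13 normal; order 3: 1/1 normal; order 4: 1/7 normal; order 6: 1/5 normal; order 8: 0/3 normal; order 12: 3/3 normal; order 24: 1/1 normal.
Total normal subgroups: 9.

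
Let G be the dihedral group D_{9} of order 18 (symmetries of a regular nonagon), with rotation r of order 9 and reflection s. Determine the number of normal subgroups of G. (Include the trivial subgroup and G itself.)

4

G has 16 subgroups. Checking conjugation-invariance by order — order 1: 1/1 normal; order 2: 0/9 normal; order 3: 1/1 normal; order 6: 0/3 normal; order 9: 1/1 normal; order 18: 1/1 normal.
Total normal subgroups: 4.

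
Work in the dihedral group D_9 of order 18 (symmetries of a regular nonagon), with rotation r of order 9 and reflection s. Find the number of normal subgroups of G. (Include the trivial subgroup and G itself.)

4

G has 16 subgroups. Checking conjugation-invariance by order — order 1: 1/1 normal; order 2: 0/9 normal; order 3: 1/1 normal; order 6: 0/3 normal; order 9: 1/1 normal; order 18: 1/1 normal.
Total normal subgroups: 4.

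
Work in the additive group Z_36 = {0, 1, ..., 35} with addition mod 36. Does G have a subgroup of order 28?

No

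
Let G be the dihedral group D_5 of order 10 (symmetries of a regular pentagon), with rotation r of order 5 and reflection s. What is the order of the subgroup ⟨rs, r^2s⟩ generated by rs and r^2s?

10

|⟨rs⟩| = 2 and |⟨r^2s⟩| = 2, so |H| is a multiple of lcm(2, 2) = 2 and divides |G| = 10.
Closing {rs, r^2s} under the group operation gives all of G, so |H| = 10.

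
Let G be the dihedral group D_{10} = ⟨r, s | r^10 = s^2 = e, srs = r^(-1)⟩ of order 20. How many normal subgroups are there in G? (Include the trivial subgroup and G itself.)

7

G has 22 subgroups. Checking conjugation-invariance by order — order 1: 1/1 normal; order 2: 1/11 normal; order 4: 0/5 normal; order 5: 1/1 normal; order 10: 3/3 normal; order 20: 1/1 normal.
Total normal subgroups: 7.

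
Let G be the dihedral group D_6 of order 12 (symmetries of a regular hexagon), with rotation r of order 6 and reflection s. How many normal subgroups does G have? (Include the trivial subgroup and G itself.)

G has 16 subgroups. Checking conjugation-invariance by order — order 1: 1/1 normal; order 2: 1/7 normal; order 3: 1/1 normal; order 4: 0/3 normal; order 6: 3/3 normal; order 12: 1/1 normal.
Total normal subgroups: 7.

7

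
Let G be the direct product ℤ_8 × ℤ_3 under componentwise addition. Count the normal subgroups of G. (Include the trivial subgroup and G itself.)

G is abelian, so every subgroup is normal.
G has 8 subgroups in total, hence 8 normal subgroups.

8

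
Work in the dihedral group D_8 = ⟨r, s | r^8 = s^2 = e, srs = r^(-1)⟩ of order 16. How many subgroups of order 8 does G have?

|G| = 16 and 8 | 16, so subgroups of order 8 are possible by Lagrange.
The subgroups of order 8 are: {e, r, r^2, r^3, r^4, r^5, r^6, r^7}; {e, r^2, r^4, r^6, s, r^2s, r^4s, r^6s}; {e, r^2, r^4, r^6, rs, r^3s, r^5s, r^7s}.
So G has 3 subgroups of order 8.

3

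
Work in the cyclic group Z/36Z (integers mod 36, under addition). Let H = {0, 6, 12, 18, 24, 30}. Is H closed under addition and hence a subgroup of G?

Yes

|H| = 6 divides |G| = 36, consistent with Lagrange.
H contains the identity, every element's inverse is in H, and H is closed under +: it is a subgroup.
In fact H = ⟨6⟩.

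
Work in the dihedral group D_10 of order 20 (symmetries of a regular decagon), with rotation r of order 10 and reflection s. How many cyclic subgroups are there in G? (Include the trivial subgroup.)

14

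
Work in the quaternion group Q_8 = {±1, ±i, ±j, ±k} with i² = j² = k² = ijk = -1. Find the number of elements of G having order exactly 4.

The elements of order 4 are: i, -i, j, -j, k, -k.
That's 6.

6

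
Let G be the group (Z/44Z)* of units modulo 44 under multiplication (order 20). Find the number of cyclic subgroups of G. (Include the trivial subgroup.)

Each element a generates a cyclic subgroup ⟨a⟩; distinct elements may generate the same one (a cyclic group of order d has φ(d) generators).
Cyclic subgroups by order — order 1: 1; order 2: 3; order 5: 1; order 10: 3.
Total: 8.

8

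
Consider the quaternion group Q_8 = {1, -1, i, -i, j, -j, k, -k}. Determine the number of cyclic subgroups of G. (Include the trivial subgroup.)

5

Group the elements of G by the cyclic subgroup they generate; each cyclic subgroup of order d accounts for φ(d) elements.
Cyclic subgroups by order — order 1: 1; order 2: 1; order 4: 3.
Total: 5.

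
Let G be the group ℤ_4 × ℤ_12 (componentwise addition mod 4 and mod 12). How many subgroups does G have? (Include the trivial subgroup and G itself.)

|G| = 48, so by Lagrange every subgroup order divides 48. Divisors: 1, 2, 3, 4, 6, 8, 12, 16, 24, 48.
Subgroups by order — order 1: 1; order 2: 3; order 3: 1; order 4: 7; order 6: 3; order 8: 3; order 12: 7; order 16: 1; order 24: 3; order 48: 1.
Total: 1 + 3 + 1 + 7 + 3 + 3 + 7 + 1 + 3 + 1 = 30.

30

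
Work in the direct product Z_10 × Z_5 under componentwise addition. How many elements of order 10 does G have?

An element (a,b) has order lcm(ord(a), ord(b)); count pairs with lcm equal to 10.
Enumerating gives 24 such elements.

24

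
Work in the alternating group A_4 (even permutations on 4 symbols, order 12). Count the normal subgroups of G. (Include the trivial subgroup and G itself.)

3

G has 10 subgroups. Checking conjugation-invariance by order — order 1: 1/1 normal; order 2: 0/3 normal; order 3: 0/4 normal; order 4: 1/1 normal; order 12: 1/1 normal.
Total normal subgroups: 3.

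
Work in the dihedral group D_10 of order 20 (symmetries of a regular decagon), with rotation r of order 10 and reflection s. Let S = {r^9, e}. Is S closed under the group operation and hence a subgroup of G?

No

r^9 ∈ S but its inverse r ∉ S, so S is not a subgroup.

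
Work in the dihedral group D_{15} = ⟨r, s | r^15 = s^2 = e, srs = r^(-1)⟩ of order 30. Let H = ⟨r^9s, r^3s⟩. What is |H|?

10

|⟨r^9s⟩| = 2 and |⟨r^3s⟩| = 2, so |H| is a multiple of lcm(2, 2) = 2 and divides |G| = 30.
Closing under the operation: H = {e, r^3, r^6, r^9, r^12, s, r^3s, r^6s, r^9s, r^12s}, so |H| = 10.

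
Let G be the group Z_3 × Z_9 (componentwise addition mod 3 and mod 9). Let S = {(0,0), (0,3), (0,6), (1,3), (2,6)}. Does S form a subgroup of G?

No

|S| = 5 does not divide |G| = 27, so by Lagrange S is not a subgroup.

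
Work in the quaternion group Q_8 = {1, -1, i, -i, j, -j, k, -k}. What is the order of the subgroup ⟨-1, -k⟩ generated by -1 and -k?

4

|⟨-1⟩| = 2 and |⟨-k⟩| = 4, so |H| is a multiple of lcm(2, 4) = 4 and divides |G| = 8.
Closing under the operation: H = {1, -1, k, -k}, so |H| = 4.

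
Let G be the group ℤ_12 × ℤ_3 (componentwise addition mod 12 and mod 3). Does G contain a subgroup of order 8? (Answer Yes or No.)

No

8 does not divide |G| = 36, so by Lagrange no subgroup of order 8 exists.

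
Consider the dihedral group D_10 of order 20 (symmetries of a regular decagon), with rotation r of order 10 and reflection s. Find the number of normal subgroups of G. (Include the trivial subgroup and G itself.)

7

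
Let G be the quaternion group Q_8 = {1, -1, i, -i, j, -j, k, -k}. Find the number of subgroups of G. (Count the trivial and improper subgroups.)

6

|G| = 8, so by Lagrange every subgroup order divides 8. Divisors: 1, 2, 4, 8.
Subgroups by order — order 1: 1; order 2: 1; order 4: 3; order 8: 1.
Total: 1 + 1 + 3 + 1 = 6.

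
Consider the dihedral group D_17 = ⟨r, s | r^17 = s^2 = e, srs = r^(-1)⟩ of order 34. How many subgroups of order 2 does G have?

17

|G| = 34 and 2 | 34, so subgroups of order 2 are possible by Lagrange.
The subgroups of order 2 are: {e, r^10s}; {e, r^11s}; {e, r^12s}; {e, r^13s}; … (17 in all).
So G has 17 subgroups of order 2.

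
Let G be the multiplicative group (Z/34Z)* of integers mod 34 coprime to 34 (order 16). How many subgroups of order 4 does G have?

1

|G| = 16 and 4 | 16, so subgroups of order 4 are possible by Lagrange.
The subgroups of order 4 are: {1, 13, 21, 33}.
So G has 1 subgroup of order 4.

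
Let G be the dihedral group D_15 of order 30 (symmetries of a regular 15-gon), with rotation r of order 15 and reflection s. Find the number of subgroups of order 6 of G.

5

|G| = 30 and 6 | 30, so subgroups of order 6 are possible by Lagrange.
The subgroups of order 6 are: {e, r^5, r^10, s, r^5s, r^10s}; {e, r^5, r^10, rs, r^6s, r^11s}; {e, r^5, r^10, r^2s, r^7s, r^12s}; {e, r^5, r^10, r^3s, r^8s, r^13s}; … (5 in all).
So G has 5 subgroups of order 6.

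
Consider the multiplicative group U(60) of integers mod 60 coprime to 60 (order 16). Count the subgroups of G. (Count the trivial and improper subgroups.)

|G| = 16, so by Lagrange every subgroup order divides 16. Divisors: 1, 2, 4, 8, 16.
Subgroups by order — order 1: 1; order 2: 7; order 4: 11; order 8: 7; order 16: 1.
Total: 1 + 7 + 11 + 7 + 1 = 27.

27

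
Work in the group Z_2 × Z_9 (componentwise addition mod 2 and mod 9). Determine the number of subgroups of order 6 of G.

|G| = 18 and 6 | 18, so subgroups of order 6 are possible by Lagrange.
The subgroups of order 6 are: {(0,0), (0,3), (0,6), (1,0), (1,3), (1,6)}.
So G has 1 subgroup of order 6.

1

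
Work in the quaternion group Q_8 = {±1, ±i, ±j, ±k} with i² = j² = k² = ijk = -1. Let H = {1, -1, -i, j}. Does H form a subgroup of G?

No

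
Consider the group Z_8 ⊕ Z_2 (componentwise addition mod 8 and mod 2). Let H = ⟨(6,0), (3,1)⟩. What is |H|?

|⟨(6,0)⟩| = 4 and |⟨(3,1)⟩| = 8, so |H| is a multiple of lcm(4, 8) = 8 and divides |G| = 16.
Closing under the operation: H = {(0,0), (1,1), (2,0), (3,1), (4,0), (5,1), (6,0), (7,1)}, so |H| = 8.

8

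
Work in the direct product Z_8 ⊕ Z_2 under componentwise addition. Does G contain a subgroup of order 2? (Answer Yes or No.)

Yes

2 | 16. A subgroup of order 2 is {(0,0), (0,1)}.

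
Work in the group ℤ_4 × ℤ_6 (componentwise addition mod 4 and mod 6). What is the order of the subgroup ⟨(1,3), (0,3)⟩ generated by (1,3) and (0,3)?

8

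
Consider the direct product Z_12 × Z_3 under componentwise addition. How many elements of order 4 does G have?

An element (a,b) has order lcm(ord(a), ord(b)); count pairs with lcm equal to 4.
Enumerating gives 2 such elements.

2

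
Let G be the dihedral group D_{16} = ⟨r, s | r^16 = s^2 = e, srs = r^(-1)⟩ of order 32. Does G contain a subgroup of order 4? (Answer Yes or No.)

Yes

4 | 32. A subgroup of order 4 is {e, r^8, r^2s, r^10s}.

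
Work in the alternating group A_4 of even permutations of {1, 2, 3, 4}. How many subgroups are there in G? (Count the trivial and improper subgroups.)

10

|G| = 12, so by Lagrange every subgroup order divides 12. Divisors: 1, 2, 3, 4, 6, 12.
Subgroups by order — order 1: 1; order 2: 3; order 3: 4; order 4: 1; order 6: 0; order 12: 1.
Total: 1 + 3 + 4 + 1 + 0 + 1 = 10.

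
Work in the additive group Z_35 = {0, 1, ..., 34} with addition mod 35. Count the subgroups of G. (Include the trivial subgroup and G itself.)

4

Subgroups of the cyclic group Z_35 correspond bijectively to divisors of 35.
Divisors of 35: 1, 5, 7, 35.
So Z_35 has 4 subgroups.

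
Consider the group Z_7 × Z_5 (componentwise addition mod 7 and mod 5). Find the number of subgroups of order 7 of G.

|G| = 35 and 7 | 35, so subgroups of order 7 are possible by Lagrange.
The subgroups of order 7 are: {(0,0), (1,0), (2,0), (3,0), (4,0), (5,0), (6,0)}.
So G has 1 subgroup of order 7.

1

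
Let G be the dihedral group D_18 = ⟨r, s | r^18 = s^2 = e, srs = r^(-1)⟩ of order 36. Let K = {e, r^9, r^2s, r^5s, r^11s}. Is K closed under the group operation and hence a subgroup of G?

No

|K| = 5 does not divide |G| = 36, so by Lagrange K is not a subgroup.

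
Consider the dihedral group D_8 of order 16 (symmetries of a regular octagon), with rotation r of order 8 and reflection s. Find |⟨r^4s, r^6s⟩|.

8

|⟨r^4s⟩| = 2 and |⟨r^6s⟩| = 2, so |H| is a multiple of lcm(2, 2) = 2 and divides |G| = 16.
Closing under the operation: H = {e, r^2, r^4, r^6, s, r^2s, r^4s, r^6s}, so |H| = 8.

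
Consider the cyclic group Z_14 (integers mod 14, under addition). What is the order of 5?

14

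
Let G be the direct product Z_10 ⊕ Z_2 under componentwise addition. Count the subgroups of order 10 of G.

|G| = 20 and 10 | 20, so subgroups of order 10 are possible by Lagrange.
The subgroups of order 10 are: {(0,0), (0,1), (2,0), (2,1), (4,0), (4,1), (6,0), (6,1), (8,0), (8,1)}; {(0,0), (1,0), (2,0), (3,0), (4,0), (5,0), (6,0), (7,0), (8,0), (9,0)}; {(0,0), (1,1), (2,0), (3,1), (4,0), (5,1), (6,0), (7,1), (8,0), (9,1)}.
So G has 3 subgroups of order 10.

3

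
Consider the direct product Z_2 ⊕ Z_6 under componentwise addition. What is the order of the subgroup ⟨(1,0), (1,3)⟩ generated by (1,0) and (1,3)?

|⟨(1,0)⟩| = 2 and |⟨(1,3)⟩| = 2, so |H| is a multiple of lcm(2, 2) = 2 and divides |G| = 12.
Closing under the operation: H = {(0,0), (0,3), (1,0), (1,3)}, so |H| = 4.

4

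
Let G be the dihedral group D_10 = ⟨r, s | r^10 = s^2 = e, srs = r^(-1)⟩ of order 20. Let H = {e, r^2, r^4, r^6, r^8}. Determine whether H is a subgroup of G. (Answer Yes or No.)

Yes

|H| = 5 divides |G| = 20, consistent with Lagrange.
H contains the identity, every element's inverse is in H, and H is closed under ·: it is a subgroup.
In fact H = ⟨r^4⟩.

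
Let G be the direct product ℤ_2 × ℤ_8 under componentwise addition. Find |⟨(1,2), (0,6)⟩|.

|⟨(1,2)⟩| = 4 and |⟨(0,6)⟩| = 4, so |H| is a multiple of lcm(4, 4) = 4 and divides |G| = 16.
Closing under the operation: H = {(0,0), (0,2), (0,4), (0,6), (1,0), (1,2), (1,4), (1,6)}, so |H| = 8.

8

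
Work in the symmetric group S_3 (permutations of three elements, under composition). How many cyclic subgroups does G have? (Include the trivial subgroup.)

5

Each element a generates a cyclic subgroup ⟨a⟩; distinct elements may generate the same one (a cyclic group of order d has φ(d) generators).
Cyclic subgroups by order — order 1: 1; order 2: 3; order 3: 1.
Total: 5.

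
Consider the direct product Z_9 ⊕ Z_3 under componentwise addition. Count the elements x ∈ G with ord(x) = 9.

An element (a,b) has order lcm(ord(a), ord(b)); count pairs with lcm equal to 9.
Enumerating gives 18 such elements.

18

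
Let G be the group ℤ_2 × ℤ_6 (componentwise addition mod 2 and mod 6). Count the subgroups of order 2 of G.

|G| = 12 and 2 | 12, so subgroups of order 2 are possible by Lagrange.
The subgroups of order 2 are: {(0,0), (0,3)}; {(0,0), (1,0)}; {(0,0), (1,3)}.
So G has 3 subgroups of order 2.

3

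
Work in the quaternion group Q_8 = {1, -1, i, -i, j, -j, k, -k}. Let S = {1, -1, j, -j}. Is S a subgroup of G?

Yes

|S| = 4 divides |G| = 8, consistent with Lagrange.
S contains the identity, every element's inverse is in S, and S is closed under ·: it is a subgroup.
In fact S = ⟨j⟩.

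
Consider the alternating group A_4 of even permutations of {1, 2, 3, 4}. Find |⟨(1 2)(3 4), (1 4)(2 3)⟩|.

|⟨(1 2)(3 4)⟩| = 2 and |⟨(1 4)(2 3)⟩| = 2, so |H| is a multiple of lcm(2, 2) = 2 and divides |G| = 12.
Closing under the operation: H = {e, (1 2)(3 4), (1 3)(2 4), (1 4)(2 3)}, so |H| = 4.

4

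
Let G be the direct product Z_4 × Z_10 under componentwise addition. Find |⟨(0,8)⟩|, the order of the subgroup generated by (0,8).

5

The order of (0,8) in Z_4 × Z_10 is lcm(ord(0) in Z_4, ord(8) in Z_10).
ord(0) = 1 and ord(8) = 5, so |⟨(0,8)⟩| = lcm(1, 5) = 5.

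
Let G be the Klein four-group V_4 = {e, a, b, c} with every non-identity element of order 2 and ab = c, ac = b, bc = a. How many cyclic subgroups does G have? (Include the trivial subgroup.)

4

A cyclic subgroup of order d is generated by each of its φ(d) elements of order d, so the cyclic subgroups of order d number (#elements of order d)/φ(d).
Cyclic subgroups by order — order 1: 1; order 2: 3.
Total: 4.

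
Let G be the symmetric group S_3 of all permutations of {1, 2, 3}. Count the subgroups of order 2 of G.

|G| = 6 and 2 | 6, so subgroups of order 2 are possible by Lagrange.
The subgroups of order 2 are: {e, (1 2)}; {e, (1 3)}; {e, (2 3)}.
So G has 3 subgroups of order 2.

3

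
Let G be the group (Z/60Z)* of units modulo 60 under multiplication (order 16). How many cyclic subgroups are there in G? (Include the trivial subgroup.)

12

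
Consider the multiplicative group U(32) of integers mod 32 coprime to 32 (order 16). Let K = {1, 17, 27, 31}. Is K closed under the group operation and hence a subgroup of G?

27 ∈ K but its inverse 19 ∉ K, so K is not a subgroup.

No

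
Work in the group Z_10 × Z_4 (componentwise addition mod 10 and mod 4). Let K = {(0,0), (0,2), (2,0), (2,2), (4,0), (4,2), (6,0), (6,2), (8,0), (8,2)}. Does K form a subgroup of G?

|K| = 10 divides |G| = 40, consistent with Lagrange.
K contains the identity, every element's inverse is in K, and K is closed under +: it is a subgroup.
In fact K = ⟨(6,2)⟩.

Yes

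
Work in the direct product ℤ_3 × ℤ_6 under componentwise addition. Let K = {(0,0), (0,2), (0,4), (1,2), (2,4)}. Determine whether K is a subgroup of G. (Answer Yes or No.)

|K| = 5 does not divide |G| = 18, so by Lagrange K is not a subgroup.

No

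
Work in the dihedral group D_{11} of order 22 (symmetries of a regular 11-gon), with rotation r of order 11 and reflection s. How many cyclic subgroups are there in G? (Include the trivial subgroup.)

13

Each element a generates a cyclic subgroup ⟨a⟩; distinct elements may generate the same one (a cyclic group of order d has φ(d) generators).
Cyclic subgroups by order — order 1: 1; order 2: 11; order 11: 1.
Total: 13.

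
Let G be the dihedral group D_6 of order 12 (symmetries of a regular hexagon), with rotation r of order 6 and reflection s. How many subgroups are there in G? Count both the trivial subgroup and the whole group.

16

|G| = 12, so by Lagrange every subgroup order divides 12. Divisors: 1, 2, 3, 4, 6, 12.
Subgroups by order — order 1: 1; order 2: 7; order 3: 1; order 4: 3; order 6: 3; order 12: 1.
Total: 1 + 7 + 1 + 3 + 3 + 1 = 16.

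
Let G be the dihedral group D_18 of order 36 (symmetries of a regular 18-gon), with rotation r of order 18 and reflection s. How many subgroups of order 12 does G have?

|G| = 36 and 12 | 36, so subgroups of order 12 are possible by Lagrange.
The subgroups of order 12 are: {e, r^3, r^6, r^9, r^12, r^15, rs, r^4s, r^7s, r^10s, r^13s, r^16s}; {e, r^3, r^6, r^9, r^12, r^15, r^2s, r^5s, r^8s, r^11s, r^14s, r^17s}; {e, r^3, r^6, r^9, r^12, r^15, s, r^3s, r^6s, r^9s, r^12s, r^15s}.
So G has 3 subgroups of order 12.

3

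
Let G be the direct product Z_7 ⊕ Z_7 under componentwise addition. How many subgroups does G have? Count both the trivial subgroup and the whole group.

|G| = 49, so by Lagrange every subgroup order divides 49. Divisors: 1, 7, 49.
Subgroups by order — order 1: 1; order 7: 8; order 49: 1.
Total: 1 + 8 + 1 = 10.

10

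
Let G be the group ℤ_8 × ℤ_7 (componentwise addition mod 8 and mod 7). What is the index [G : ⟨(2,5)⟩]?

|⟨(2,5)⟩| = 28 and |G| = 56.
By Lagrange, [G : H] = |G|/|H| = 56/28 = 2.

2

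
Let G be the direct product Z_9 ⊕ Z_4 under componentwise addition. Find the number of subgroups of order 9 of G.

1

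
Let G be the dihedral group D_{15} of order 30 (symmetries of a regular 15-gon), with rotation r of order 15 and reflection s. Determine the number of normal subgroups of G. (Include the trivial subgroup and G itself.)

5

G has 28 subgroups. Checking conjugation-invariance by order — order 1: 1/1 normal; order 2: 0/15 normal; order 3: 1/1 normal; order 5: 1/1 normal; order 6: 0/5 normal; order 10: 0/3 normal; order 15: 1/1 normal; order 30: 1/1 normal.
Total normal subgroups: 5.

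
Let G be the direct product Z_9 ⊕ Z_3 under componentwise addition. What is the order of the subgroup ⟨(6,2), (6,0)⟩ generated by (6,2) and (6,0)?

9

|⟨(6,2)⟩| = 3 and |⟨(6,0)⟩| = 3, so |H| is a multiple of lcm(3, 3) = 3 and divides |G| = 27.
Closing under the operation: H = {(0,0), (0,1), (0,2), (3,0), (3,1), (3,2), (6,0), (6,1), (6,2)}, so |H| = 9.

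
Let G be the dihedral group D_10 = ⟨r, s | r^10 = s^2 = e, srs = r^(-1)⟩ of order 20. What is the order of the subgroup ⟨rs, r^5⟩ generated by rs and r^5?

|⟨rs⟩| = 2 and |⟨r^5⟩| = 2, so |H| is a multiple of lcm(2, 2) = 2 and divides |G| = 20.
Closing under the operation: H = {e, r^5, rs, r^6s}, so |H| = 4.

4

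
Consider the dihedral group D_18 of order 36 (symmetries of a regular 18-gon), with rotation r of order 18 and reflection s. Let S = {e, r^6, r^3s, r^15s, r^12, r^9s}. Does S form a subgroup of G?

|S| = 6 divides |G| = 36, consistent with Lagrange.
S contains the identity, every element's inverse is in S, and S is closed under ·: it is a subgroup.

Yes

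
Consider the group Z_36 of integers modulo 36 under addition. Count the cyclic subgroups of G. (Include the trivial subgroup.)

A cyclic subgroup of order d is generated by each of its φ(d) elements of order d, so the cyclic subgroups of order d number (#elements of order d)/φ(d).
Cyclic subgroups by order — order 1: 1; order 2: 1; order 3: 1; order 4: 1; order 6: 1; order 9: 1; order 12: 1; order 18: 1; order 36: 1.
Total: 9.

9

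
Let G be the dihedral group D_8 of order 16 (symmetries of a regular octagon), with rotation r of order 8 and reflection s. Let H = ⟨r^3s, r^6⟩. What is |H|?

|⟨r^3s⟩| = 2 and |⟨r^6⟩| = 4, so |H| is a multiple of lcm(2, 4) = 4 and divides |G| = 16.
Closing under the operation: H = {e, r^2, r^4, r^6, rs, r^3s, r^5s, r^7s}, so |H| = 8.

8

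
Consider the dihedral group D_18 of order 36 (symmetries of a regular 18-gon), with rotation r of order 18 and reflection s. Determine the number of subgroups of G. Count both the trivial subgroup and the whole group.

45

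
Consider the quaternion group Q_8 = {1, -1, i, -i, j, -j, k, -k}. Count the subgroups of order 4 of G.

|G| = 8 and 4 | 8, so subgroups of order 4 are possible by Lagrange.
The subgroups of order 4 are: {1, -1, i, -i}; {1, -1, j, -j}; {1, -1, k, -k}.
So G has 3 subgroups of order 4.

3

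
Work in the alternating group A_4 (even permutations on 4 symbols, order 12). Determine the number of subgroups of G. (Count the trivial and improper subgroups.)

|G| = 12, so by Lagrange every subgroup order divides 12. Divisors: 1, 2, 3, 4, 6, 12.
Subgroups by order — order 1: 1; order 2: 3; order 3: 4; order 4: 1; order 6: 0; order 12: 1.
Total: 1 + 3 + 4 + 1 + 0 + 1 = 10.

10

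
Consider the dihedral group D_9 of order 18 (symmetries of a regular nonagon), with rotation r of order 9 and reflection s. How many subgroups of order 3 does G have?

1

|G| = 18 and 3 | 18, so subgroups of order 3 are possible by Lagrange.
The subgroups of order 3 are: {e, r^3, r^6}.
So G has 1 subgroup of order 3.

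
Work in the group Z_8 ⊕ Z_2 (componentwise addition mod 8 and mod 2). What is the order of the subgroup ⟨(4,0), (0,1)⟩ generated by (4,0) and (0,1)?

|⟨(4,0)⟩| = 2 and |⟨(0,1)⟩| = 2, so |H| is a multiple of lcm(2, 2) = 2 and divides |G| = 16.
Closing under the operation: H = {(0,0), (0,1), (4,0), (4,1)}, so |H| = 4.

4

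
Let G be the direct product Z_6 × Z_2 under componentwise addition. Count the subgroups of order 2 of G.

|G| = 12 and 2 | 12, so subgroups of order 2 are possible by Lagrange.
The subgroups of order 2 are: {(0,0), (0,1)}; {(0,0), (3,0)}; {(0,0), (3,1)}.
So G has 3 subgroups of order 2.

3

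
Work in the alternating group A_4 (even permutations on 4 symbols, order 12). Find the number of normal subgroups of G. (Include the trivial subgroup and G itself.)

3

G has 10 subgroups. Checking conjugation-invariance by order — order 1: 1/1 normal; order 2: 0/3 normal; order 3: 0/4 normal; order 4: 1/1 normal; order 12: 1/1 normal.
Total normal subgroups: 3.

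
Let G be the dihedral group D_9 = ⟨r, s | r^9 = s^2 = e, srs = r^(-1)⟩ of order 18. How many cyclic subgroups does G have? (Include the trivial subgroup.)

A cyclic subgroup of order d is generated by each of its φ(d) elements of order d, so the cyclic subgroups of order d number (#elements of order d)/φ(d).
Cyclic subgroups by order — order 1: 1; order 2: 9; order 3: 1; order 9: 1.
Total: 12.

12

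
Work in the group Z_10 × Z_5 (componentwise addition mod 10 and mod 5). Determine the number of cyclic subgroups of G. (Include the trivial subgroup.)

14

Group the elements of G by the cyclic subgroup they generate; each cyclic subgroup of order d accounts for φ(d) elements.
Cyclic subgroups by order — order 1: 1; order 2: 1; order 5: 6; order 10: 6.
Total: 14.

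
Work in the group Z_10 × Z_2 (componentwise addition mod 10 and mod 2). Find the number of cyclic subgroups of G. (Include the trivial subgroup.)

8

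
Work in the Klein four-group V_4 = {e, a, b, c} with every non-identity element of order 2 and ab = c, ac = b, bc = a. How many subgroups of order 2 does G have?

|G| = 4 and 2 | 4, so subgroups of order 2 are possible by Lagrange.
The subgroups of order 2 are: {e, a}; {e, b}; {e, c}.
So G has 3 subgroups of order 2.

3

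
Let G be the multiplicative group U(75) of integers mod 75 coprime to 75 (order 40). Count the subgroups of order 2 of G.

|G| = 40 and 2 | 40, so subgroups of order 2 are possible by Lagrange.
The subgroups of order 2 are: {1, 26}; {1, 49}; {1, 74}.
So G has 3 subgroups of order 2.

3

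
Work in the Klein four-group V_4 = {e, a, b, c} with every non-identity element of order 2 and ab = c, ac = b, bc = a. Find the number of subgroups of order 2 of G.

|G| = 4 and 2 | 4, so subgroups of order 2 are possible by Lagrange.
The subgroups of order 2 are: {e, a}; {e, b}; {e, c}.
So G has 3 subgroups of order 2.

3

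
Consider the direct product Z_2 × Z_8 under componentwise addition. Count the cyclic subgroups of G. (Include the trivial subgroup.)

8

A cyclic subgroup of order d is generated by each of its φ(d) elements of order d, so the cyclic subgroups of order d number (#elements of order d)/φ(d).
Cyclic subgroups by order — order 1: 1; order 2: 3; order 4: 2; order 8: 2.
Total: 8.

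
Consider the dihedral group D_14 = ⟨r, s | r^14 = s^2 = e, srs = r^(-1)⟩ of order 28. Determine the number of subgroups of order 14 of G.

3

|G| = 28 and 14 | 28, so subgroups of order 14 are possible by Lagrange.
The subgroups of order 14 are: {e, r, r^2, r^3, r^4, r^5, r^6, r^7, r^8, r^9, r^10, r^11, r^12, r^13}; {e, r^2, r^4, r^6, r^8, r^10, r^12, s, r^2s, r^4s, r^6s, r^8s, r^10s, r^12s}; {e, r^2, r^4, r^6, r^8, r^10, r^12, rs, r^3s, r^5s, r^7s, r^9s, r^11s, r^13s}.
So G has 3 subgroups of order 14.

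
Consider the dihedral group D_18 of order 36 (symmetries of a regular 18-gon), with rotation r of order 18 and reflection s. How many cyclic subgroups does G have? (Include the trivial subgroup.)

A cyclic subgroup of order d is generated by each of its φ(d) elements of order d, so the cyclic subgroups of order d number (#elements of order d)/φ(d).
Cyclic subgroups by order — order 1: 1; order 2: 19; order 3: 1; order 6: 1; order 9: 1; order 18: 1.
Total: 24.

24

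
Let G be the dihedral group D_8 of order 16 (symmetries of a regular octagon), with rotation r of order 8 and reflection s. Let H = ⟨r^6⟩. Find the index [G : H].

4

|⟨r^6⟩| = 4 and |G| = 16.
By Lagrange, [G : H] = |G|/|H| = 16/4 = 4.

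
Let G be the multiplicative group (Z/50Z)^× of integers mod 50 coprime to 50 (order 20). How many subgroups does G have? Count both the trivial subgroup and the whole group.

|G| = 20, so by Lagrange every subgroup order divides 20. Divisors: 1, 2, 4, 5, 10, 20.
Subgroups by order — order 1: 1; order 2: 1; order 4: 1; order 5: 1; order 10: 1; order 20: 1.
Total: 1 + 1 + 1 + 1 + 1 + 1 = 6.

6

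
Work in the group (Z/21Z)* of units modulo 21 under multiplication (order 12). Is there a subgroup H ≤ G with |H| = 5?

No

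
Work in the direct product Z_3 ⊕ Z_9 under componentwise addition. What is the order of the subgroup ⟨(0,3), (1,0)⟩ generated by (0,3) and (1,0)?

9

|⟨(0,3)⟩| = 3 and |⟨(1,0)⟩| = 3, so |H| is a multiple of lcm(3, 3) = 3 and divides |G| = 27.
Closing under the operation: H = {(0,0), (0,3), (0,6), (1,0), (1,3), (1,6), (2,0), (2,3), (2,6)}, so |H| = 9.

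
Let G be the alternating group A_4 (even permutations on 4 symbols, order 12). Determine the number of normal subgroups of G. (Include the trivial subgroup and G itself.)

3

G has 10 subgroups. Checking conjugation-invariance by order — order 1: 1/1 normal; order 2: 0/3 normal; order 3: 0/4 normal; order 4: 1/1 normal; order 12: 1/1 normal.
Total normal subgroups: 3.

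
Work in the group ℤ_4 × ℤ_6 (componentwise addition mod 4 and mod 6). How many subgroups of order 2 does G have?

3

|G| = 24 and 2 | 24, so subgroups of order 2 are possible by Lagrange.
The subgroups of order 2 are: {(0,0), (0,3)}; {(0,0), (2,0)}; {(0,0), (2,3)}.
So G has 3 subgroups of order 2.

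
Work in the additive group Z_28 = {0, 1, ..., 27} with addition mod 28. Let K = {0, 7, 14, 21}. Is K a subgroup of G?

Yes

|K| = 4 divides |G| = 28, consistent with Lagrange.
K contains the identity, every element's inverse is in K, and K is closed under +: it is a subgroup.
In fact K = ⟨21⟩.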